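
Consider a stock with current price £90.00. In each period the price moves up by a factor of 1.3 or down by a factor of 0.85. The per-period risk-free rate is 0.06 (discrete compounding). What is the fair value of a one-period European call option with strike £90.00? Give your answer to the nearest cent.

£11.89

Risk-neutral probability p = (1 + 0.06 − 0.85)/(1.3 − 0.85) = 0.2100/0.4500 = 0.4667
Terminal stock prices: S_u = 117, S_d = 76.5
Terminal payoffs (S − K): max(27, 0) = 27, max(-13.5, 0) = 0
Node 0 (S = 90): V_0 = 1/1.06·[0.4667·27.0000 + 0.5333·0.0000] = 11.8868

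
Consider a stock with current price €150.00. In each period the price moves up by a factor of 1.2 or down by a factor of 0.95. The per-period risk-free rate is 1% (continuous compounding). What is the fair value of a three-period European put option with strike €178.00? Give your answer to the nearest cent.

€27.30

Risk-neutral probability p = (e^0.01 − 0.95)/(1.2 − 0.95) = 0.0601/0.2500 = 0.2402
Terminal stock prices: S_uuu = 259.2, S_uud = 205.2, S_udd = 162.4, S_ddd = 128.6
Terminal payoffs (K − S): max(-81.2, 0) = 0, max(-27.2, 0) = 0, max(15.55, 0) = 15.55, max(49.39, 0) = 49.39
Node uu (S = 216): V_uu = e^(−0.01)·[0.2402·0.0000 + 0.7598·0.0000] = 0.0000
Node ud (S = 171): V_ud = e^(−0.01)·[0.2402·0.0000 + 0.7598·15.5500] = 11.6973
Node dd (S = 135.4): V_dd = e^(−0.01)·[0.2402·15.5500 + 0.7598·49.3938] = 40.8539
Node u (S = 180): V_u = e^(−0.01)·[0.2402·0.0000 + 0.7598·11.6973] = 8.7992
Node d (S = 142.5): V_d = e^(−0.01)·[0.2402·11.6973 + 0.7598·40.8539] = 33.5136
Node 0 (S = 150): V_0 = e^(−0.01)·[0.2402·8.7992 + 0.7598·33.5136] = 27.3028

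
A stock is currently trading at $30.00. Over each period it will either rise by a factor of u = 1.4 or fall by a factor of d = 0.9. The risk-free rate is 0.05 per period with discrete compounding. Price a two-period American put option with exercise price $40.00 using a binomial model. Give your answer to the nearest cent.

$10.00

Risk-neutral probability p = (1 + 0.05 − 0.9)/(1.4 − 0.9) = 0.1500/0.5000 = 0.3000
Terminal stock prices: S_uu = 58.8, S_ud = 37.8, S_dd = 24.3
Terminal payoffs (K − S): max(-18.8, 0) = 0, max(2.2, 0) = 2.2, max(15.7, 0) = 15.7
Node u (S = 42): continuation = 1/1.05·[0.3000·0.0000 + 0.7000·2.2000] = 1.4667; exercise value = 0.0000 ≤ continuation, so V_u = 1.4667
Node d (S = 27): continuation = 1/1.05·[0.3000·2.2000 + 0.7000·15.7000] = 11.0952; exercise value = 13.0000 > continuation, so V_d = 13.0000 (exercise)
Node 0 (S = 30): continuation = 1/1.05·[0.3000·1.4667 + 0.7000·13.0000] = 9.0857; exercise value = 10.0000 > continuation, so V_0 = 10.0000 (exercise)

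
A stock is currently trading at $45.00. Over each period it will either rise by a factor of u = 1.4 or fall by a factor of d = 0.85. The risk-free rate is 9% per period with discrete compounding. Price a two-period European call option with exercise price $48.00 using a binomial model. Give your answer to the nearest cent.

$8.74

Risk-neutral probability p = (1 + 0.09 − 0.85)/(1.4 − 0.85) = 0.2400/0.5500 = 0.4364
Terminal stock prices: S_uu = 88.2, S_ud = 53.55, S_dd = 32.51
Terminal payoffs (S − K): max(40.2, 0) = 40.2, max(5.55, 0) = 5.55, max(-15.49, 0) = 0
Node u (S = 63): V_u = 1/1.09·[0.4364·40.2000 + 0.5636·5.5500] = 18.9633
Node d (S = 38.25): V_d = 1/1.09·[0.4364·5.5500 + 0.5636·0.0000] = 2.2219
Node 0 (S = 45): V_0 = 1/1.09·[0.4364·18.9633 + 0.5636·2.2219] = 8.7406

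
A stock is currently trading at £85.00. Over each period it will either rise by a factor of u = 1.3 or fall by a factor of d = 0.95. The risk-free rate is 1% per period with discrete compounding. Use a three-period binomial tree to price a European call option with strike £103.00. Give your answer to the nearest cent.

Risk-neutral probability p = (1 + 0.01 − 0.95)/(1.3 − 0.95) = 0.0600/0.3500 = 0.1714
Terminal stock prices: S_uuu = 186.7, S_uud = 136.5, S_udd = 99.73, S_ddd = 72.88
Terminal payoffs (S − K): max(83.75, 0) = 83.75, max(33.47, 0) = 33.47, max(-3.274, 0) = 0, max(-30.12, 0) = 0
Node uu (S = 143.7): V_uu = 1/1.01·[0.1714·83.7450 + 0.8286·33.4675] = 41.6698
Node ud (S = 105): V_ud = 1/1.01·[0.1714·33.4675 + 0.8286·0.0000] = 5.6805
Node dd (S = 76.71): V_dd = 1/1.01·[0.1714·0.0000 + 0.8286·0.0000] = 0.0000
Node u (S = 110.5): V_u = 1/1.01·[0.1714·41.6698 + 0.8286·5.6805] = 11.7328
Node d (S = 80.75): V_d = 1/1.01·[0.1714·5.6805 + 0.8286·0.0000] = 0.9642
Node 0 (S = 85): V_0 = 1/1.01·[0.1714·11.7328 + 0.8286·0.9642] = 2.7824

£2.78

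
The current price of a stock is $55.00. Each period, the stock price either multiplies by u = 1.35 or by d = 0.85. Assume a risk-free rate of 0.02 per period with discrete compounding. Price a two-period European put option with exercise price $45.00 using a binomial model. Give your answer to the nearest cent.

$2.20

Risk-neutral probability p = (1 + 0.02 − 0.85)/(1.35 − 0.85) = 0.1700/0.5000 = 0.3400
Terminal stock prices: S_uu = 100.2, S_ud = 63.11, S_dd = 39.74
Terminal payoffs (K − S): max(-55.24, 0) = 0, max(-18.11, 0) = 0, max(5.263, 0) = 5.263
Node u (S = 74.25): V_u = 1/1.02·[0.3400·0.0000 + 0.6600·0.0000] = 0.0000
Node d (S = 46.75): V_d = 1/1.02·[0.3400·0.0000 + 0.6600·5.2625] = 3.4051
Node 0 (S = 55): V_0 = 1/1.02·[0.3400·0.0000 + 0.6600·3.4051] = 2.2033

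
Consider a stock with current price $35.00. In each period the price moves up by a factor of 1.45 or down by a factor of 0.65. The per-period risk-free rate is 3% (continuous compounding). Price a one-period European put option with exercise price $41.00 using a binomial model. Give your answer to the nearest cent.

Risk-neutral probability p = (e^0.03 − 0.65)/(1.45 − 0.65) = 0.3805/0.8000 = 0.4756
Terminal stock prices: S_u = 50.75, S_d = 22.75
Terminal payoffs (K − S): max(-9.75, 0) = 0, max(18.25, 0) = 18.25
Node 0 (S = 35): V_0 = e^(−0.03)·[0.4756·0.0000 + 0.5244·18.2500] = 9.2880

$9.29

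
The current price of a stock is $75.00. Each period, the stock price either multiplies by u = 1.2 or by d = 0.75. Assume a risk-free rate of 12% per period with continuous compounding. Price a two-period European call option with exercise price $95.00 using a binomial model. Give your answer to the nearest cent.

$7.20

Risk-neutral probability p = (e^0.12 − 0.75)/(1.2 − 0.75) = 0.3775/0.4500 = 0.8389
Terminal stock prices: S_uu = 108, S_ud = 67.5, S_dd = 42.19
Terminal payoffs (S − K): max(13, 0) = 13, max(-27.5, 0) = 0, max(-52.81, 0) = 0
Node u (S = 90): V_u = e^(−0.12)·[0.8389·13.0000 + 0.1611·0.0000] = 9.6723
Node d (S = 56.25): V_d = e^(−0.12)·[0.8389·0.0000 + 0.1611·0.0000] = 0.0000
Node 0 (S = 75): V_0 = e^(−0.12)·[0.8389·9.6723 + 0.1611·0.0000] = 7.1964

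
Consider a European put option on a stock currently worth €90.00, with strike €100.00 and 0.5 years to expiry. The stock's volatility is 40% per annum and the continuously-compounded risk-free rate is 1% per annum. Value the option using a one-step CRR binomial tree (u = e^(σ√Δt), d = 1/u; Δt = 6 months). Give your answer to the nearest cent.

CRR parameters: u = e^(σ√Δt) = e^(0.4·√0.5) = 1.3269, d = 1/u = 0.7536
Per-period rate: rΔt = 0.01·0.5 = 0.005, so R = e^0.005 = 1.0050
Risk-neutral probability p = (e^0.005 − 0.7536)/(1.3269 − 0.7536) = 0.2514/0.5733 = 0.4385
Terminal stock prices: S_u = 119.4, S_d = 67.83
Terminal payoffs (K − S): max(-19.42, 0) = 0, max(32.17, 0) = 32.17
Node 0 (S = 90): V_0 = e^(−0.005)·[0.4385·0.0000 + 0.5615·32.1726] = 17.9748

€17.97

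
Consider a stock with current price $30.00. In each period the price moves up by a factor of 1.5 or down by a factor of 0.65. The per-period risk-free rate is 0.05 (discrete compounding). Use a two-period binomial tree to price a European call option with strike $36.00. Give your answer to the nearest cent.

Risk-neutral probability p = (1 + 0.05 − 0.65)/(1.5 − 0.65) = 0.4000/0.8500 = 0.4706
Terminal stock prices: S_uu = 67.5, S_ud = 29.25, S_dd = 12.68
Terminal payoffs (S − K): max(31.5, 0) = 31.5, max(-6.75, 0) = 0, max(-23.32, 0) = 0
Node u (S = 45): V_u = 1/1.05·[0.4706·31.5000 + 0.5294·0.0000] = 14.1176
Node d (S = 19.5): V_d = 1/1.05·[0.4706·0.0000 + 0.5294·0.0000] = 0.0000
Node 0 (S = 30): V_0 = 1/1.05·[0.4706·14.1176 + 0.5294·0.0000] = 6.3272

$6.33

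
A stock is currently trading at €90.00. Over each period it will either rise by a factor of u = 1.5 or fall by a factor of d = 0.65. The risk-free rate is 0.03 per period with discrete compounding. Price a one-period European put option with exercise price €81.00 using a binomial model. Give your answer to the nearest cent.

Risk-neutral probability p = (1 + 0.03 − 0.65)/(1.5 − 0.65) = 0.3800/0.8500 = 0.4471
Terminal stock prices: S_u = 135, S_d = 58.5
Terminal payoffs (K − S): max(-54, 0) = 0, max(22.5, 0) = 22.5
Node 0 (S = 90): V_0 = 1/1.03·[0.4471·0.0000 + 0.5529·22.5000] = 12.0788

€12.08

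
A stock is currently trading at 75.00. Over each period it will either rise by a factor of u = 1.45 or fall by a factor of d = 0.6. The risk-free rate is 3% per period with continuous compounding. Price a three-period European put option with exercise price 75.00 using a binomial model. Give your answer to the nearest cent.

Risk-neutral probability p = (e^0.03 − 0.6)/(1.45 − 0.6) = 0.4305/0.8500 = 0.5064
Terminal stock prices: S_uuu = 228.6, S_uud = 94.61, S_udd = 39.15, S_ddd = 16.2
Terminal payoffs (K − S): max(-153.6, 0) = 0, max(-19.61, 0) = 0, max(35.85, 0) = 35.85, max(58.8, 0) = 58.8
Node uu (S = 157.7): V_uu = e^(−0.03)·[0.5064·0.0000 + 0.4936·0.0000] = 0.0000
Node ud (S = 65.25): V_ud = e^(−0.03)·[0.5064·0.0000 + 0.4936·35.8500] = 17.1720
Node dd (S = 27): V_dd = e^(−0.03)·[0.5064·35.8500 + 0.4936·58.8000] = 45.7834
Node u (S = 108.8): V_u = e^(−0.03)·[0.5064·0.0000 + 0.4936·17.1720] = 8.2253
Node d (S = 45): V_d = e^(−0.03)·[0.5064·17.1720 + 0.4936·45.7834] = 30.3692
Node 0 (S = 75): V_0 = e^(−0.03)·[0.5064·8.2253 + 0.4936·30.3692] = 18.5890

18.59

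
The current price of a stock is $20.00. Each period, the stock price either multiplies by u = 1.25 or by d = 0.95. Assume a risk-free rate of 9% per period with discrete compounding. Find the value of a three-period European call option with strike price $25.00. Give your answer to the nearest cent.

Risk-neutral probability p = (1 + 0.09 − 0.95)/(1.25 − 0.95) = 0.1400/0.3000 = 0.4667
Terminal stock prices: S_uuu = 39.06, S_uud = 29.69, S_udd = 22.56, S_ddd = 17.15
Terminal payoffs (S − K): max(14.06, 0) = 14.06, max(4.688, 0) = 4.688, max(-2.438, 0) = 0, max(-7.853, 0) = 0
Node uu (S = 31.25): V_uu = 1/1.09·[0.4667·14.0625 + 0.5333·4.6875] = 8.3142
Node ud (S = 23.75): V_ud = 1/1.09·[0.4667·4.6875 + 0.5333·0.0000] = 2.0069
Node dd (S = 18.05): V_dd = 1/1.09·[0.4667·0.0000 + 0.5333·0.0000] = 0.0000
Node u (S = 25): V_u = 1/1.09·[0.4667·8.3142 + 0.5333·2.0069] = 4.5416
Node d (S = 19): V_d = 1/1.09·[0.4667·2.0069 + 0.5333·0.0000] = 0.8592
Node 0 (S = 20): V_0 = 1/1.09·[0.4667·4.5416 + 0.5333·0.8592] = 2.3648

$2.36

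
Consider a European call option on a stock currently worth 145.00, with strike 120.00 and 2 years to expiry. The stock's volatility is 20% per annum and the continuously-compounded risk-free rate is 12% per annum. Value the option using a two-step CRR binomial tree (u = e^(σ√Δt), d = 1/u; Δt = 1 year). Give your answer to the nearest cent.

CRR parameters: u = e^(σ√Δt) = e^(0.2·√1) = 1.2214, d = 1/u = 0.8187
Per-period rate: rΔt = 0.12·1 = 0.12, so R = e^0.12 = 1.1275
Risk-neutral probability p = (e^0.12 − 0.8187)/(1.2214 − 0.8187) = 0.3088/0.4027 = 0.7668
Terminal stock prices: S_uu = 216.3, S_ud = 145, S_dd = 97.2
Terminal payoffs (S − K): max(96.31, 0) = 96.31, max(25, 0) = 25, max(-22.8, 0) = 0
Node u (S = 177.1): V_u = e^(−0.12)·[0.7668·96.3146 + 0.2332·25.0000] = 70.6729
Node d (S = 118.7): V_d = e^(−0.12)·[0.7668·25.0000 + 0.2332·0.0000] = 17.0021
Node 0 (S = 145): V_0 = e^(−0.12)·[0.7668·70.6729 + 0.2332·17.0021] = 51.5802

51.58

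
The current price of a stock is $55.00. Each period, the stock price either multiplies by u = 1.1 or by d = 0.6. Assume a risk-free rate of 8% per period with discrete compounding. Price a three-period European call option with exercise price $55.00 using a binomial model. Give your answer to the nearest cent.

$12.79

Risk-neutral probability p = (1 + 0.08 − 0.6)/(1.1 − 0.6) = 0.4800/0.5000 = 0.9600
Terminal stock prices: S_uuu = 73.21, S_uud = 39.93, S_udd = 21.78, S_ddd = 11.88
Terminal payoffs (S − K): max(18.21, 0) = 18.21, max(-15.07, 0) = 0, max(-33.22, 0) = 0, max(-43.12, 0) = 0
Node uu (S = 66.55): V_uu = 1/1.08·[0.9600·18.2050 + 0.0400·0.0000] = 16.1822
Node ud (S = 36.3): V_ud = 1/1.08·[0.9600·0.0000 + 0.0400·0.0000] = 0.0000
Node dd (S = 19.8): V_dd = 1/1.08·[0.9600·0.0000 + 0.0400·0.0000] = 0.0000
Node u (S = 60.5): V_u = 1/1.08·[0.9600·16.1822 + 0.0400·0.0000] = 14.3842
Node d (S = 33): V_d = 1/1.08·[0.9600·0.0000 + 0.0400·0.0000] = 0.0000
Node 0 (S = 55): V_0 = 1/1.08·[0.9600·14.3842 + 0.0400·0.0000] = 12.7860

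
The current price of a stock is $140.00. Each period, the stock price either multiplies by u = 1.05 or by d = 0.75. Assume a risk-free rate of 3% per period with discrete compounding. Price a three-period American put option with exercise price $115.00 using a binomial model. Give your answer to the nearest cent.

$0.93

Risk-neutral probability p = (1 + 0.03 − 0.75)/(1.05 − 0.75) = 0.2800/0.3000 = 0.9333
Terminal stock prices: S_uuu = 162.1, S_uud = 115.8, S_udd = 82.69, S_ddd = 59.06
Terminal payoffs (K − S): max(-47.07, 0) = 0, max(-0.7625, 0) = 0, max(32.31, 0) = 32.31, max(55.94, 0) = 55.94
Node uu (S = 154.3): continuation = 1/1.03·[0.9333·0.0000 + 0.0667·0.0000] = 0.0000; exercise value = 0.0000 ≤ continuation, so V_uu = 0.0000
Node ud (S = 110.2): continuation = 1/1.03·[0.9333·0.0000 + 0.0667·32.3125] = 2.0914; exercise value = 4.7500 > continuation, so V_ud = 4.7500 (exercise)
Node dd (S = 78.75): continuation = 1/1.03·[0.9333·32.3125 + 0.0667·55.9375] = 32.9005; exercise value = 36.2500 > continuation, so V_dd = 36.2500 (exercise)
Node u (S = 147): continuation = 1/1.03·[0.9333·0.0000 + 0.0667·4.7500] = 0.3074; exercise value = 0.0000 ≤ continuation, so V_u = 0.3074
Node d (S = 105): continuation = 1/1.03·[0.9333·4.7500 + 0.0667·36.2500] = 6.6505; exercise value = 10.0000 > continuation, so V_d = 10.0000 (exercise)
Node 0 (S = 140): continuation = 1/1.03·[0.9333·0.3074 + 0.0667·10.0000] = 0.9258; exercise value = 0.0000 ≤ continuation, so V_0 = 0.9258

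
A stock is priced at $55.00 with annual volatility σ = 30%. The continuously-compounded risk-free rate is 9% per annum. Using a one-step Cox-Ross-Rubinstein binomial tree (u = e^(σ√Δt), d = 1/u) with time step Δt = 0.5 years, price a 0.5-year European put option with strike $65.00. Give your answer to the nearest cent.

$8.73

CRR parameters: u = e^(σ√Δt) = e^(0.3·√0.5) = 1.2363, d = 1/u = 0.8089
Per-period rate: rΔt = 0.09·0.5 = 0.045, so R = e^0.045 = 1.0460
Risk-neutral probability p = (e^0.045 − 0.8089)/(1.2363 − 0.8089) = 0.2372/0.4275 = 0.5548
Terminal stock prices: S_u = 68, S_d = 44.49
Terminal payoffs (K − S): max(-2.997, 0) = 0, max(20.51, 0) = 20.51
Node 0 (S = 55): V_0 = e^(−0.045)·[0.5548·0.0000 + 0.4452·20.5128] = 8.7296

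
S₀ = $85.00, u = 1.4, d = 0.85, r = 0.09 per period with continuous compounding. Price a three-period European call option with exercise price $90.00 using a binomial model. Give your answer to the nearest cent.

$22.52

Risk-neutral probability p = (e^0.09 − 0.85)/(1.4 − 0.85) = 0.2442/0.5500 = 0.4440
Terminal stock prices: S_uuu = 233.2, S_uud = 141.6, S_udd = 85.98, S_ddd = 52.2
Terminal payoffs (S − K): max(143.2, 0) = 143.2, max(51.61, 0) = 51.61, max(-4.023, 0) = 0, max(-37.8, 0) = 0
Node uu (S = 166.6): V_uu = e^(−0.09)·[0.4440·143.2400 + 0.5560·51.6100] = 84.3462
Node ud (S = 101.1): V_ud = e^(−0.09)·[0.4440·51.6100 + 0.5560·0.0000] = 20.9404
Node dd (S = 61.41): V_dd = e^(−0.09)·[0.4440·0.0000 + 0.5560·0.0000] = 0.0000
Node u (S = 119): V_u = e^(−0.09)·[0.4440·84.3462 + 0.5560·20.9404] = 44.8645
Node d (S = 72.25): V_d = e^(−0.09)·[0.4440·20.9404 + 0.5560·0.0000] = 8.4964
Node 0 (S = 85): V_0 = e^(−0.09)·[0.4440·44.8645 + 0.5560·8.4964] = 22.5212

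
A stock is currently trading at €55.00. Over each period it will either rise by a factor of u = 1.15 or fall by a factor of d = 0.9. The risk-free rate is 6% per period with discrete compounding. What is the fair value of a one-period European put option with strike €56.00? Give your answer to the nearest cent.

€2.21

Risk-neutral probability p = (1 + 0.06 − 0.9)/(1.15 − 0.9) = 0.1600/0.2500 = 0.6400
Terminal stock prices: S_u = 63.25, S_d = 49.5
Terminal payoffs (K − S): max(-7.25, 0) = 0, max(6.5, 0) = 6.5
Node 0 (S = 55): V_0 = 1/1.06·[0.6400·0.0000 + 0.3600·6.5000] = 2.2075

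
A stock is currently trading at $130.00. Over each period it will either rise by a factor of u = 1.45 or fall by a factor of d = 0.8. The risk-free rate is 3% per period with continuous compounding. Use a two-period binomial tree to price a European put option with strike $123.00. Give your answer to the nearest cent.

Risk-neutral probability p = (e^0.03 − 0.8)/(1.45 − 0.8) = 0.2305/0.6500 = 0.3545
Terminal stock prices: S_uu = 273.3, S_ud = 150.8, S_dd = 83.2
Terminal payoffs (K − S): max(-150.3, 0) = 0, max(-27.8, 0) = 0, max(39.8, 0) = 39.8
Node u (S = 188.5): V_u = e^(−0.03)·[0.3545·0.0000 + 0.6455·0.0000] = 0.0000
Node d (S = 104): V_d = e^(−0.03)·[0.3545·0.0000 + 0.6455·39.8000] = 24.9299
Node 0 (S = 130): V_0 = e^(−0.03)·[0.3545·0.0000 + 0.6455·24.9299] = 15.6155

$15.62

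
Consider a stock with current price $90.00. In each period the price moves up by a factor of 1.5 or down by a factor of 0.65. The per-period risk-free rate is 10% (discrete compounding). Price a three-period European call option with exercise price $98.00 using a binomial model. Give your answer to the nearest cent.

$32.93

Risk-neutral probability p = (1 + 0.1 − 0.65)/(1.5 − 0.65) = 0.4500/0.8500 = 0.5294
Terminal stock prices: S_uuu = 303.8, S_uud = 131.6, S_udd = 57.04, S_ddd = 24.72
Terminal payoffs (S − K): max(205.8, 0) = 205.8, max(33.62, 0) = 33.62, max(-40.96, 0) = 0, max(-73.28, 0) = 0
Node uu (S = 202.5): V_uu = 1/1.1·[0.5294·205.7500 + 0.4706·33.6250] = 113.4091
Node ud (S = 87.75): V_ud = 1/1.1·[0.5294·33.6250 + 0.4706·0.0000] = 16.1832
Node dd (S = 38.03): V_dd = 1/1.1·[0.5294·0.0000 + 0.4706·0.0000] = 0.0000
Node u (S = 135): V_u = 1/1.1·[0.5294·113.4091 + 0.4706·16.1832] = 61.5052
Node d (S = 58.5): V_d = 1/1.1·[0.5294·16.1832 + 0.4706·0.0000] = 7.7887
Node 0 (S = 90): V_0 = 1/1.1·[0.5294·61.5052 + 0.4706·7.7887] = 32.9335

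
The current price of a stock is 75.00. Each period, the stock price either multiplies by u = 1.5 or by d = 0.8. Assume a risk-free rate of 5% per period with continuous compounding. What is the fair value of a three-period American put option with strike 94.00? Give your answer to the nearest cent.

23.53

Risk-neutral probability p = (e^0.05 − 0.8)/(1.5 − 0.8) = 0.2513/0.7000 = 0.3590
Terminal stock prices: S_uuu = 253.1, S_uud = 135, S_udd = 72, S_ddd = 38.4
Terminal payoffs (K − S): max(-159.1, 0) = 0, max(-41, 0) = 0, max(22, 0) = 22, max(55.6, 0) = 55.6
Node uu (S = 168.8): continuation = e^(−0.05)·[0.3590·0.0000 + 0.6410·0.0000] = 0.0000; exercise value = 0.0000 ≤ continuation, so V_uu = 0.0000
Node ud (S = 90): continuation = e^(−0.05)·[0.3590·0.0000 + 0.6410·22.0000] = 13.4151; exercise value = 4.0000 ≤ continuation, so V_ud = 13.4151
Node dd (S = 48): continuation = e^(−0.05)·[0.3590·22.0000 + 0.6410·55.6000] = 41.4156; exercise value = 46.0000 > continuation, so V_dd = 46.0000 (exercise)
Node u (S = 112.5): continuation = e^(−0.05)·[0.3590·0.0000 + 0.6410·13.4151] = 8.1802; exercise value = 0.0000 ≤ continuation, so V_u = 8.1802
Node d (S = 60): continuation = e^(−0.05)·[0.3590·13.4151 + 0.6410·46.0000] = 32.6304; exercise value = 34.0000 > continuation, so V_d = 34.0000 (exercise)
Node 0 (S = 75): continuation = e^(−0.05)·[0.3590·8.1802 + 0.6410·34.0000] = 23.5256; exercise value = 19.0000 ≤ continuation, so V_0 = 23.5256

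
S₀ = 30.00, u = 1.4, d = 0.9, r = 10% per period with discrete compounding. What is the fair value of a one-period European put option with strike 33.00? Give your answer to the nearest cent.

3.27

Risk-neutral probability p = (1 + 0.1 − 0.9)/(1.4 − 0.9) = 0.2000/0.5000 = 0.4000
Terminal stock prices: S_u = 42, S_d = 27
Terminal payoffs (K − S): max(-9, 0) = 0, max(6, 0) = 6
Node 0 (S = 30): V_0 = 1/1.1·[0.4000·0.0000 + 0.6000·6.0000] = 3.2727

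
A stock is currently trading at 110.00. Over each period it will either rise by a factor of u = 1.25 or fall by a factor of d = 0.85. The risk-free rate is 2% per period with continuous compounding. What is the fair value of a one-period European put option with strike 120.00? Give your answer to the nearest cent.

Risk-neutral probability p = (e^0.02 − 0.85)/(1.25 − 0.85) = 0.1702/0.4000 = 0.4255
Terminal stock prices: S_u = 137.5, S_d = 93.5
Terminal payoffs (K − S): max(-17.5, 0) = 0, max(26.5, 0) = 26.5
Node 0 (S = 110): V_0 = e^(−0.02)·[0.4255·0.0000 + 0.5745·26.5000] = 14.9227

14.92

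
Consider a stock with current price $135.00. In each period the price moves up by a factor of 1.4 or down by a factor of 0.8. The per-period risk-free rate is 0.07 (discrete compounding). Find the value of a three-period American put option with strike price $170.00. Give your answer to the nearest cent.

$37.32

Risk-neutral probability p = (1 + 0.07 − 0.8)/(1.4 − 0.8) = 0.2700/0.6000 = 0.4500
Terminal stock prices: S_uuu = 370.4, S_uud = 211.7, S_udd = 121, S_ddd = 69.12
Terminal payoffs (K − S): max(-200.4, 0) = 0, max(-41.68, 0) = 0, max(49.04, 0) = 49.04, max(100.9, 0) = 100.9
Node uu (S = 264.6): continuation = 1/1.07·[0.4500·0.0000 + 0.5500·0.0000] = 0.0000; exercise value = 0.0000 ≤ continuation, so V_uu = 0.0000
Node ud (S = 151.2): continuation = 1/1.07·[0.4500·0.0000 + 0.5500·49.0400] = 25.2075; exercise value = 18.8000 ≤ continuation, so V_ud = 25.2075
Node dd (S = 86.4): continuation = 1/1.07·[0.4500·49.0400 + 0.5500·100.8800] = 72.4785; exercise value = 83.6000 > continuation, so V_dd = 83.6000 (exercise)
Node u (S = 189): continuation = 1/1.07·[0.4500·0.0000 + 0.5500·25.2075] = 12.9571; exercise value = 0.0000 ≤ continuation, so V_u = 12.9571
Node d (S = 108): continuation = 1/1.07·[0.4500·25.2075 + 0.5500·83.6000] = 53.5732; exercise value = 62.0000 > continuation, so V_d = 62.0000 (exercise)
Node 0 (S = 135): continuation = 1/1.07·[0.4500·12.9571 + 0.5500·62.0000] = 37.3184; exercise value = 35.0000 ≤ continuation, so V_0 = 37.3184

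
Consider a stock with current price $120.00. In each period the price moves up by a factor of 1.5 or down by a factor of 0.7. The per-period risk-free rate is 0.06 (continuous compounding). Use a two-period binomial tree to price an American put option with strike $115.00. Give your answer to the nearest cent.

Risk-neutral probability p = (e^0.06 − 0.7)/(1.5 − 0.7) = 0.3618/0.8000 = 0.4523
Terminal stock prices: S_uu = 270, S_ud = 126, S_dd = 58.8
Terminal payoffs (K − S): max(-155, 0) = 0, max(-11, 0) = 0, max(56.2, 0) = 56.2
Node u (S = 180): continuation = e^(−0.06)·[0.4523·0.0000 + 0.5477·0.0000] = 0.0000; exercise value = 0.0000 ≤ continuation, so V_u = 0.0000
Node d (S = 84): continuation = e^(−0.06)·[0.4523·0.0000 + 0.5477·56.2000] = 28.9884; exercise value = 31.0000 > continuation, so V_d = 31.0000 (exercise)
Node 0 (S = 120): continuation = e^(−0.06)·[0.4523·0.0000 + 0.5477·31.0000] = 15.9901; exercise value = 0.0000 ≤ continuation, so V_0 = 15.9901

$15.99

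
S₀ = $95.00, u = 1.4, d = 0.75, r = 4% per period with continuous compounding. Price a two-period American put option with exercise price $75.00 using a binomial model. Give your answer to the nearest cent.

$6.08

Risk-neutral probability p = (e^0.04 − 0.75)/(1.4 − 0.75) = 0.2908/0.6500 = 0.4474
Terminal stock prices: S_uu = 186.2, S_ud = 99.75, S_dd = 53.44
Terminal payoffs (K − S): max(-111.2, 0) = 0, max(-24.75, 0) = 0, max(21.56, 0) = 21.56
Node u (S = 133): continuation = e^(−0.04)·[0.4474·0.0000 + 0.5526·0.0000] = 0.0000; exercise value = 0.0000 ≤ continuation, so V_u = 0.0000
Node d (S = 71.25): continuation = e^(−0.04)·[0.4474·0.0000 + 0.5526·21.5625] = 11.4482; exercise value = 3.7500 ≤ continuation, so V_d = 11.4482
Node 0 (S = 95): continuation = e^(−0.04)·[0.4474·0.0000 + 0.5526·11.4482] = 6.0782; exercise value = 0.0000 ≤ continuation, so V_0 = 6.0782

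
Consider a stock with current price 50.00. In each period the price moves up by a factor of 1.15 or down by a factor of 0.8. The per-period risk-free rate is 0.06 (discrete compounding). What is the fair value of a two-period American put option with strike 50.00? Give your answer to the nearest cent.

3.11

Risk-neutral probability p = (1 + 0.06 − 0.8)/(1.15 − 0.8) = 0.2600/0.3500 = 0.7429
Terminal stock prices: S_uu = 66.12, S_ud = 46, S_dd = 32
Terminal payoffs (K − S): max(-16.12, 0) = 0, max(4, 0) = 4, max(18, 0) = 18
Node u (S = 57.5): continuation = 1/1.06·[0.7429·0.0000 + 0.2571·4.0000] = 0.9704; exercise value = 0.0000 ≤ continuation, so V_u = 0.9704
Node d (S = 40): continuation = 1/1.06·[0.7429·4.0000 + 0.2571·18.0000] = 7.1698; exercise value = 10.0000 > continuation, so V_d = 10.0000 (exercise)
Node 0 (S = 50): continuation = 1/1.06·[0.7429·0.9704 + 0.2571·10.0000] = 3.1059; exercise value = 0.0000 ≤ continuation, so V_0 = 3.1059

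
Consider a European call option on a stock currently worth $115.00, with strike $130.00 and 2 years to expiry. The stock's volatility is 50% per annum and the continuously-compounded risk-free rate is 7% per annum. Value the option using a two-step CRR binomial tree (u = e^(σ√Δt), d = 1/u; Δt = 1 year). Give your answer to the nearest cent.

$31.74

CRR parameters: u = e^(σ√Δt) = e^(0.5·√1) = 1.6487, d = 1/u = 0.6065
Per-period rate: rΔt = 0.07·1 = 0.07, so R = e^0.07 = 1.0725
Risk-neutral probability p = (e^0.07 − 0.6065)/(1.6487 − 0.6065) = 0.4660/1.0422 = 0.4471
Terminal stock prices: S_uu = 312.6, S_ud = 115, S_dd = 42.31
Terminal payoffs (S − K): max(182.6, 0) = 182.6, max(-15, 0) = 0, max(-87.69, 0) = 0
Node u (S = 189.6): V_u = e^(−0.07)·[0.4471·182.6024 + 0.5529·0.0000] = 76.1244
Node d (S = 69.75): V_d = e^(−0.07)·[0.4471·0.0000 + 0.5529·0.0000] = 0.0000
Node 0 (S = 115): V_0 = e^(−0.07)·[0.4471·76.1244 + 0.5529·0.0000] = 31.7352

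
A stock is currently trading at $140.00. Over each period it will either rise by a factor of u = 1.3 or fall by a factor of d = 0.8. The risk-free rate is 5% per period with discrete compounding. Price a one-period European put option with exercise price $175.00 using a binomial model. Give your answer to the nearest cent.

$30.00

Risk-neutral probability p = (1 + 0.05 − 0.8)/(1.3 − 0.8) = 0.2500/0.5000 = 0.5000
Terminal stock prices: S_u = 182, S_d = 112
Terminal payoffs (K − S): max(-7, 0) = 0, max(63, 0) = 63
Node 0 (S = 140): V_0 = 1/1.05·[0.5000·0.0000 + 0.5000·63.0000] = 30.0000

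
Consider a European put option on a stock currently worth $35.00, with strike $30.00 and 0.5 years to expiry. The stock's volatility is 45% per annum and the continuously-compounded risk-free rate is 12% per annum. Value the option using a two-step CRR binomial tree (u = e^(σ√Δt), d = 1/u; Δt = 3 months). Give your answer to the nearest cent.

CRR parameters: u = e^(σ√Δt) = e^(0.45·√0.25) = 1.2523, d = 1/u = 0.7985
Per-period rate: rΔt = 0.12·0.25 = 0.03, so R = e^0.03 = 1.0305
Risk-neutral probability p = (e^0.03 − 0.7985)/(1.2523 − 0.7985) = 0.2319/0.4538 = 0.5111
Terminal stock prices: S_uu = 54.89, S_ud = 35, S_dd = 22.32
Terminal payoffs (K − S): max(-24.89, 0) = 0, max(-5, 0) = 0, max(7.683, 0) = 7.683
Node u (S = 43.83): V_u = e^(−0.03)·[0.5111·0.0000 + 0.4889·0.0000] = 0.0000
Node d (S = 27.95): V_d = e^(−0.03)·[0.5111·0.0000 + 0.4889·7.6830] = 3.6452
Node 0 (S = 35): V_0 = e^(−0.03)·[0.5111·0.0000 + 0.4889·3.6452] = 1.7295

$1.73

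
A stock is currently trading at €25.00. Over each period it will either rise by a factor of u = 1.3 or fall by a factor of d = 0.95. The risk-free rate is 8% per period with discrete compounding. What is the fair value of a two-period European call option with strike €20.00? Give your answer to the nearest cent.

€7.85

Risk-neutral probability p = (1 + 0.08 − 0.95)/(1.3 − 0.95) = 0.1300/0.3500 = 0.3714
Terminal stock prices: S_uu = 42.25, S_ud = 30.88, S_dd = 22.56
Terminal payoffs (S − K): max(22.25, 0) = 22.25, max(10.88, 0) = 10.88, max(2.562, 0) = 2.562
Node u (S = 32.5): V_u = 1/1.08·[0.3714·22.2500 + 0.6286·10.8750] = 13.9815
Node d (S = 23.75): V_d = 1/1.08·[0.3714·10.8750 + 0.6286·2.5625] = 5.2315
Node 0 (S = 25): V_0 = 1/1.08·[0.3714·13.9815 + 0.6286·5.2315] = 7.8532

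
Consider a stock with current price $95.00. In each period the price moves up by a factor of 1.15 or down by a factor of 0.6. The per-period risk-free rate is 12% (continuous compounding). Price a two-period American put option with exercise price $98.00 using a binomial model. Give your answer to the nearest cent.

Risk-neutral probability p = (e^0.12 − 0.6)/(1.15 − 0.6) = 0.5275/0.5500 = 0.9591
Terminal stock prices: S_uu = 125.6, S_ud = 65.55, S_dd = 34.2
Terminal payoffs (K − S): max(-27.64, 0) = 0, max(32.45, 0) = 32.45, max(63.8, 0) = 63.8
Node u (S = 109.2): continuation = e^(−0.12)·[0.9591·0.0000 + 0.0409·32.4500] = 1.1776; exercise value = 0.0000 ≤ continuation, so V_u = 1.1776
Node d (S = 57): continuation = e^(−0.12)·[0.9591·32.4500 + 0.0409·63.8000] = 29.9182; exercise value = 41.0000 > continuation, so V_d = 41.0000 (exercise)
Node 0 (S = 95): continuation = e^(−0.12)·[0.9591·1.1776 + 0.0409·41.0000] = 2.4895; exercise value = 3.0000 > continuation, so V_0 = 3.0000 (exercise)

$3.00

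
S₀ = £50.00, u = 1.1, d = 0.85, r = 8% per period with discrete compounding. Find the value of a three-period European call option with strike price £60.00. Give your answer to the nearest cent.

Risk-neutral probability p = (1 + 0.08 − 0.85)/(1.1 − 0.85) = 0.2300/0.2500 = 0.9200
Terminal stock prices: S_uuu = 66.55, S_uud = 51.43, S_udd = 39.74, S_ddd = 30.71
Terminal payoffs (S − K): max(6.55, 0) = 6.55, max(-8.575, 0) = 0, max(-20.26, 0) = 0, max(-29.29, 0) = 0
Node uu (S = 60.5): V_uu = 1/1.08·[0.9200·6.5500 + 0.0800·0.0000] = 5.5796
Node ud (S = 46.75): V_ud = 1/1.08·[0.9200·0.0000 + 0.0800·0.0000] = 0.0000
Node dd (S = 36.12): V_dd = 1/1.08·[0.9200·0.0000 + 0.0800·0.0000] = 0.0000
Node u (S = 55): V_u = 1/1.08·[0.9200·5.5796 + 0.0800·0.0000] = 4.7530
Node d (S = 42.5): V_d = 1/1.08·[0.9200·0.0000 + 0.0800·0.0000] = 0.0000
Node 0 (S = 50): V_0 = 1/1.08·[0.9200·4.7530 + 0.0800·0.0000] = 4.0489

£4.05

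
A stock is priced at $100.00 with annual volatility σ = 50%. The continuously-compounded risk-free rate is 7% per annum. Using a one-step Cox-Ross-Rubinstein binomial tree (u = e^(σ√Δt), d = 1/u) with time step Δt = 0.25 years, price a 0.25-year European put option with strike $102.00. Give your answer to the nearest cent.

CRR parameters: u = e^(σ√Δt) = e^(0.5·√0.25) = 1.2840, d = 1/u = 0.7788
Per-period rate: rΔt = 0.07·0.25 = 0.0175, so R = e^0.0175 = 1.0177
Risk-neutral probability p = (e^0.0175 − 0.7788)/(1.2840 − 0.7788) = 0.2389/0.5052 = 0.4728
Terminal stock prices: S_u = 128.4, S_d = 77.88
Terminal payoffs (K − S): max(-26.4, 0) = 0, max(24.12, 0) = 24.12
Node 0 (S = 100): V_0 = e^(−0.0175)·[0.4728·0.0000 + 0.5272·24.1199] = 12.4962

$12.50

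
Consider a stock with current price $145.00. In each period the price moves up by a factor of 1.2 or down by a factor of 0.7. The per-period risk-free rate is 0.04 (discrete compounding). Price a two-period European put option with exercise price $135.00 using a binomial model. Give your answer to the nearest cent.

$11.37

Risk-neutral probability p = (1 + 0.04 − 0.7)/(1.2 − 0.7) = 0.3400/0.5000 = 0.6800
Terminal stock prices: S_uu = 208.8, S_ud = 121.8, S_dd = 71.05
Terminal payoffs (K − S): max(-73.8, 0) = 0, max(13.2, 0) = 13.2, max(63.95, 0) = 63.95
Node u (S = 174): V_u = 1/1.04·[0.6800·0.0000 + 0.3200·13.2000] = 4.0615
Node d (S = 101.5): V_d = 1/1.04·[0.6800·13.2000 + 0.3200·63.9500] = 28.3077
Node 0 (S = 145): V_0 = 1/1.04·[0.6800·4.0615 + 0.3200·28.3077] = 11.3657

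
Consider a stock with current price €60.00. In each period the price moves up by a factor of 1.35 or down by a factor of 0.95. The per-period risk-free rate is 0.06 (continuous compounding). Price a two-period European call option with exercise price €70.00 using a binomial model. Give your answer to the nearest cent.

€5.21

Risk-neutral probability p = (e^0.06 − 0.95)/(1.35 − 0.95) = 0.1118/0.4000 = 0.2796
Terminal stock prices: S_uu = 109.4, S_ud = 76.95, S_dd = 54.15
Terminal payoffs (S − K): max(39.35, 0) = 39.35, max(6.95, 0) = 6.95, max(-15.85, 0) = 0
Node u (S = 81): V_u = e^(−0.06)·[0.2796·39.3500 + 0.7204·6.9500] = 15.0765
Node d (S = 57): V_d = e^(−0.06)·[0.2796·6.9500 + 0.7204·0.0000] = 1.8300
Node 0 (S = 60): V_0 = e^(−0.06)·[0.2796·15.0765 + 0.7204·1.8300] = 5.2113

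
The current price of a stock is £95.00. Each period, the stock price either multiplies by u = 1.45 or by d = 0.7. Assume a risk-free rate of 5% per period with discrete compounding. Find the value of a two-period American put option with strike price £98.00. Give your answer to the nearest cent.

Risk-neutral probability p = (1 + 0.05 − 0.7)/(1.45 − 0.7) = 0.3500/0.7500 = 0.4667
Terminal stock prices: S_uu = 199.7, S_ud = 96.42, S_dd = 46.55
Terminal payoffs (K − S): max(-101.7, 0) = 0, max(1.575, 0) = 1.575, max(51.45, 0) = 51.45
Node u (S = 137.8): continuation = 1/1.05·[0.4667·0.0000 + 0.5333·1.5750] = 0.8000; exercise value = 0.0000 ≤ continuation, so V_u = 0.8000
Node d (S = 66.5): continuation = 1/1.05·[0.4667·1.5750 + 0.5333·51.4500] = 26.8333; exercise value = 31.5000 > continuation, so V_d = 31.5000 (exercise)
Node 0 (S = 95): continuation = 1/1.05·[0.4667·0.8000 + 0.5333·31.5000] = 16.3556; exercise value = 3.0000 ≤ continuation, so V_0 = 16.3556

£16.36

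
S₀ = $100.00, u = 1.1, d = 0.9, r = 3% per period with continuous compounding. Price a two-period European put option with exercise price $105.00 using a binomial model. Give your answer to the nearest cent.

Risk-neutral probability p = (e^0.03 − 0.9)/(1.1 − 0.9) = 0.1305/0.2000 = 0.6523
Terminal stock prices: S_uu = 121, S_ud = 99, S_dd = 81
Terminal payoffs (K − S): max(-16, 0) = 0, max(6, 0) = 6, max(24, 0) = 24
Node u (S = 110): V_u = e^(−0.03)·[0.6523·0.0000 + 0.3477·6.0000] = 2.0247
Node d (S = 90): V_d = e^(−0.03)·[0.6523·6.0000 + 0.3477·24.0000] = 11.8968
Node 0 (S = 100): V_0 = e^(−0.03)·[0.6523·2.0247 + 0.3477·11.8968] = 5.2962

$5.30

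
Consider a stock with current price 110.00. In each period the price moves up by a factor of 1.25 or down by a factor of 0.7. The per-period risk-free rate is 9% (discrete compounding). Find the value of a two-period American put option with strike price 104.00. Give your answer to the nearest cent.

Risk-neutral probability p = (1 + 0.09 − 0.7)/(1.25 − 0.7) = 0.3900/0.5500 = 0.7091
Terminal stock prices: S_uu = 171.9, S_ud = 96.25, S_dd = 53.9
Terminal payoffs (K − S): max(-67.88, 0) = 0, max(7.75, 0) = 7.75, max(50.1, 0) = 50.1
Node u (S = 137.5): continuation = 1/1.09·[0.7091·0.0000 + 0.2909·7.7500] = 2.0684; exercise value = 0.0000 ≤ continuation, so V_u = 2.0684
Node d (S = 77): continuation = 1/1.09·[0.7091·7.7500 + 0.2909·50.1000] = 18.4128; exercise value = 27.0000 > continuation, so V_d = 27.0000 (exercise)
Node 0 (S = 110): continuation = 1/1.09·[0.7091·2.0684 + 0.2909·27.0000] = 8.5516; exercise value = 0.0000 ≤ continuation, so V_0 = 8.5516

8.55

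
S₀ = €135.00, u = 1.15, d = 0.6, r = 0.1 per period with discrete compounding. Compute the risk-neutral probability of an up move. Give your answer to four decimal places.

p = 0.9091

Risk-neutral probability p = (1 + 0.1 − 0.6)/(1.15 − 0.6) = 0.5000/0.5500 = 0.9091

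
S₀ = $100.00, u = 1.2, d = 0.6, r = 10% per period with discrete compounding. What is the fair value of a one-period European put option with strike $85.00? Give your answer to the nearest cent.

$3.79

Risk-neutral probability p = (1 + 0.1 − 0.6)/(1.2 − 0.6) = 0.5000/0.6000 = 0.8333
Terminal stock prices: S_u = 120, S_d = 60
Terminal payoffs (K − S): max(-35, 0) = 0, max(25, 0) = 25
Node 0 (S = 100): V_0 = 1/1.1·[0.8333·0.0000 + 0.1667·25.0000] = 3.7879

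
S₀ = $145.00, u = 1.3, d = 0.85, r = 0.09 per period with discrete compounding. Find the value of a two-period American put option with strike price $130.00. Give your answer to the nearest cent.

Risk-neutral probability p = (1 + 0.09 − 0.85)/(1.3 − 0.85) = 0.2400/0.4500 = 0.5333
Terminal stock prices: S_uu = 245.1, S_ud = 160.2, S_dd = 104.8
Terminal payoffs (K − S): max(-115.1, 0) = 0, max(-30.22, 0) = 0, max(25.24, 0) = 25.24
Node u (S = 188.5): continuation = 1/1.09·[0.5333·0.0000 + 0.4667·0.0000] = 0.0000; exercise value = 0.0000 ≤ continuation, so V_u = 0.0000
Node d (S = 123.2): continuation = 1/1.09·[0.5333·0.0000 + 0.4667·25.2375] = 10.8050; exercise value = 6.7500 ≤ continuation, so V_d = 10.8050
Node 0 (S = 145): continuation = 1/1.09·[0.5333·0.0000 + 0.4667·10.8050] = 4.6260; exercise value = 0.0000 ≤ continuation, so V_0 = 4.6260

$4.63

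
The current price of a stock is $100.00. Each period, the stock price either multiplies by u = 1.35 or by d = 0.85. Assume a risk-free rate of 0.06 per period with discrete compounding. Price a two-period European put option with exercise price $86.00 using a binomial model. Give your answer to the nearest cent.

Risk-neutral probability p = (1 + 0.06 − 0.85)/(1.35 − 0.85) = 0.2100/0.5000 = 0.4200
Terminal stock prices: S_uu = 182.3, S_ud = 114.8, S_dd = 72.25
Terminal payoffs (K − S): max(-96.25, 0) = 0, max(-28.75, 0) = 0, max(13.75, 0) = 13.75
Node u (S = 135): V_u = 1/1.06·[0.4200·0.0000 + 0.5800·0.0000] = 0.0000
Node d (S = 85): V_d = 1/1.06·[0.4200·0.0000 + 0.5800·13.7500] = 7.5236
Node 0 (S = 100): V_0 = 1/1.06·[0.4200·0.0000 + 0.5800·7.5236] = 4.1167

$4.12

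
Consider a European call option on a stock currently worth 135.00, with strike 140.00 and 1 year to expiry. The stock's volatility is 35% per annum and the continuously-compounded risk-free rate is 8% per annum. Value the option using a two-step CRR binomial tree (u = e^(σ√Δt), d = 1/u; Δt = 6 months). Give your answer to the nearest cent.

20.34

CRR parameters: u = e^(σ√Δt) = e^(0.35·√0.5) = 1.2808, d = 1/u = 0.7808
Per-period rate: rΔt = 0.08·0.5 = 0.04, so R = e^0.04 = 1.0408
Risk-neutral probability p = (e^0.04 − 0.7808)/(1.2808 − 0.7808) = 0.2601/0.5000 = 0.5201
Terminal stock prices: S_uu = 221.5, S_ud = 135, S_dd = 82.29
Terminal payoffs (S − K): max(81.46, 0) = 81.46, max(-5, 0) = 0, max(-57.71, 0) = 0
Node u (S = 172.9): V_u = e^(−0.04)·[0.5201·81.4617 + 0.4799·0.0000] = 40.7035
Node d (S = 105.4): V_d = e^(−0.04)·[0.5201·0.0000 + 0.4799·0.0000] = 0.0000
Node 0 (S = 135): V_0 = e^(−0.04)·[0.5201·40.7035 + 0.4799·0.0000] = 20.3381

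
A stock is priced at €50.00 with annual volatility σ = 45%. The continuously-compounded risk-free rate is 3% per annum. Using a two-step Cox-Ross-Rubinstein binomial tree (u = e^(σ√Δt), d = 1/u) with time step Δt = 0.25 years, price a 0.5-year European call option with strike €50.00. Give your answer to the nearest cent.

€5.94

CRR parameters: u = e^(σ√Δt) = e^(0.45·√0.25) = 1.2523, d = 1/u = 0.7985
Per-period rate: rΔt = 0.03·0.25 = 0.0075, so R = e^0.0075 = 1.0075
Risk-neutral probability p = (e^0.0075 − 0.7985)/(1.2523 − 0.7985) = 0.2090/0.4538 = 0.4606
Terminal stock prices: S_uu = 78.42, S_ud = 50, S_dd = 31.88
Terminal payoffs (S − K): max(28.42, 0) = 28.42, max(0, 0) = 0, max(-18.12, 0) = 0
Node u (S = 62.62): V_u = e^(−0.0075)·[0.4606·28.4156 + 0.5394·0.0000] = 12.9897
Node d (S = 39.93): V_d = e^(−0.0075)·[0.4606·0.0000 + 0.5394·0.0000] = 0.0000
Node 0 (S = 50): V_0 = e^(−0.0075)·[0.4606·12.9897 + 0.5394·0.0000] = 5.9380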